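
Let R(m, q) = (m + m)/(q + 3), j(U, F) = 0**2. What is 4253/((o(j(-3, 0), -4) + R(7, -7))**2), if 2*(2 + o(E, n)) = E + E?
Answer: 17012/121 ≈ 140.59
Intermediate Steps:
j(U, F) = 0
R(m, q) = 2*m/(3 + q) (R(m, q) = (2*m)/(3 + q) = 2*m/(3 + q))
o(E, n) = -2 + E (o(E, n) = -2 + (E + E)/2 = -2 + (2*E)/2 = -2 + E)
4253/((o(j(-3, 0), -4) + R(7, -7))**2) = 4253/(((-2 + 0) + 2*7/(3 - 7))**2) = 4253/((-2 + 2*7/(-4))**2) = 4253/((-2 + 2*7*(-1/4))**2) = 4253/((-2 - 7/2)**2) = 4253/((-11/2)**2) = 4253/(121/4) = 4253*(4/121) = 17012/121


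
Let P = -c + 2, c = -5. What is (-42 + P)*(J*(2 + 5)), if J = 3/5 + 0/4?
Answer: -147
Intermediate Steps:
P = 7 (P = -1*(-5) + 2 = 5 + 2 = 7)
J = ⅗ (J = 3*(⅕) + 0*(¼) = ⅗ + 0 = ⅗ ≈ 0.60000)
(-42 + P)*(J*(2 + 5)) = (-42 + 7)*(3*(2 + 5)/5) = -21*7 = -35*21/5 = -147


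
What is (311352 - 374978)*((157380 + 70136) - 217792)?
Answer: -618699224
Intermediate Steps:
(311352 - 374978)*((157380 + 70136) - 217792) = -63626*(227516 - 217792) = -63626*9724 = -618699224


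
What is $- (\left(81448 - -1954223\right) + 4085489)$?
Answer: $-6121160$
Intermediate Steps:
$- (\left(81448 - -1954223\right) + 4085489) = - (\left(81448 + 1954223\right) + 4085489) = - (2035671 + 4085489) = \left(-1\right) 6121160 = -6121160$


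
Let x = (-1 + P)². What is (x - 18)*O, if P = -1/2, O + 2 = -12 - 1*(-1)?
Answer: 819/4 ≈ 204.75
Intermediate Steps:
O = -13 (O = -2 + (-12 - 1*(-1)) = -2 + (-12 + 1) = -2 - 11 = -13)
P = -½ (P = -1*½ = -½ ≈ -0.50000)
x = 9/4 (x = (-1 - ½)² = (-3/2)² = 9/4 ≈ 2.2500)
(x - 18)*O = (9/4 - 18)*(-13) = -63/4*(-13) = 819/4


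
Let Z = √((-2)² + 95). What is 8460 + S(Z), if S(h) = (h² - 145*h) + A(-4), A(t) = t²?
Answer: 8575 - 435*√11 ≈ 7132.3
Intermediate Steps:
Z = 3*√11 (Z = √(4 + 95) = √99 = 3*√11 ≈ 9.9499)
S(h) = 16 + h² - 145*h (S(h) = (h² - 145*h) + (-4)² = (h² - 145*h) + 16 = 16 + h² - 145*h)
8460 + S(Z) = 8460 + (16 + (3*√11)² - 435*√11) = 8460 + (16 + 99 - 435*√11) = 8460 + (115 - 435*√11) = 8575 - 435*√11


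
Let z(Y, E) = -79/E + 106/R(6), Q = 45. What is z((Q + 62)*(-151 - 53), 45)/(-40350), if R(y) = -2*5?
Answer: 278/907875 ≈ 0.00030621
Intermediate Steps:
R(y) = -10
z(Y, E) = -53/5 - 79/E (z(Y, E) = -79/E + 106/(-10) = -79/E + 106*(-⅒) = -79/E - 53/5 = -53/5 - 79/E)
z((Q + 62)*(-151 - 53), 45)/(-40350) = (-53/5 - 79/45)/(-40350) = (-53/5 - 79*1/45)*(-1/40350) = (-53/5 - 79/45)*(-1/40350) = -556/45*(-1/40350) = 278/907875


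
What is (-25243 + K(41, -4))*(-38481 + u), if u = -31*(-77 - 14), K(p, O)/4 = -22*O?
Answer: 887613060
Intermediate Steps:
K(p, O) = -88*O (K(p, O) = 4*(-22*O) = -88*O)
u = 2821 (u = -31*(-91) = 2821)
(-25243 + K(41, -4))*(-38481 + u) = (-25243 - 88*(-4))*(-38481 + 2821) = (-25243 + 352)*(-35660) = -24891*(-35660) = 887613060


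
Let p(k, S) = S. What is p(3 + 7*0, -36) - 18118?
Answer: -18154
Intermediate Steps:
p(3 + 7*0, -36) - 18118 = -36 - 18118 = -18154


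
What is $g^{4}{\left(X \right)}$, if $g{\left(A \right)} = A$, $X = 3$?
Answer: $81$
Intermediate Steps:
$g^{4}{\left(X \right)} = 3^{4} = 81$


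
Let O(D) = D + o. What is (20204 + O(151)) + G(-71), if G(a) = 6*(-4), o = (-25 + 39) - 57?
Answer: 20288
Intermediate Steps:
o = -43 (o = 14 - 57 = -43)
O(D) = -43 + D (O(D) = D - 43 = -43 + D)
G(a) = -24
(20204 + O(151)) + G(-71) = (20204 + (-43 + 151)) - 24 = (20204 + 108) - 24 = 20312 - 24 = 20288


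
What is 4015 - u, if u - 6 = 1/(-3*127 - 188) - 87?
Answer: 2330625/569 ≈ 4096.0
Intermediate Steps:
u = -46090/569 (u = 6 + (1/(-3*127 - 188) - 87) = 6 + (1/(-381 - 188) - 87) = 6 + (1/(-569) - 87) = 6 + (-1/569 - 87) = 6 - 49504/569 = -46090/569 ≈ -81.002)
4015 - u = 4015 - 1*(-46090/569) = 4015 + 46090/569 = 2330625/569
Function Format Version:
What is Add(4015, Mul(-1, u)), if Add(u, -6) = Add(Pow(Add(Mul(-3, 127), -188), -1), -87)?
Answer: Rational(2330625, 569) ≈ 4096.0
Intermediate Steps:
u = Rational(-46090, 569) (u = Add(6, Add(Pow(Add(Mul(-3, 127), -188), -1), -87)) = Add(6, Add(Pow(Add(-381, -188), -1), -87)) = Add(6, Add(Pow(-569, -1), -87)) = Add(6, Add(Rational(-1, 569), -87)) = Add(6, Rational(-49504, 569)) = Rational(-46090, 569) ≈ -81.002)
Add(4015, Mul(-1, u)) = Add(4015, Mul(-1, Rational(-46090, 569))) = Add(4015, Rational(46090, 569)) = Rational(2330625, 569)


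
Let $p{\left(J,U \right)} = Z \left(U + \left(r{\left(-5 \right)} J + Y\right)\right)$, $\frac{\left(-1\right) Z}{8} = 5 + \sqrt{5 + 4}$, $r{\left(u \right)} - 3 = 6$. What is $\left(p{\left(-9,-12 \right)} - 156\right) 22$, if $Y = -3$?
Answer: $131736$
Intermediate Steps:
$r{\left(u \right)} = 9$ ($r{\left(u \right)} = 3 + 6 = 9$)
$Z = -64$ ($Z = - 8 \left(5 + \sqrt{5 + 4}\right) = - 8 \left(5 + \sqrt{9}\right) = - 8 \left(5 + 3\right) = \left(-8\right) 8 = -64$)
$p{\left(J,U \right)} = 192 - 576 J - 64 U$ ($p{\left(J,U \right)} = - 64 \left(U + \left(9 J - 3\right)\right) = - 64 \left(U + \left(-3 + 9 J\right)\right) = - 64 \left(-3 + U + 9 J\right) = 192 - 576 J - 64 U$)
$\left(p{\left(-9,-12 \right)} - 156\right) 22 = \left(\left(192 - -5184 - -768\right) - 156\right) 22 = \left(\left(192 + 5184 + 768\right) - 156\right) 22 = \left(6144 - 156\right) 22 = 5988 \cdot 22 = 131736$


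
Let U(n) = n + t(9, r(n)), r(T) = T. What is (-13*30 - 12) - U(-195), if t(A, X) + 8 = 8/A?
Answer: -1799/9 ≈ -199.89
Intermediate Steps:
t(A, X) = -8 + 8/A
U(n) = -64/9 + n (U(n) = n + (-8 + 8/9) = n - 64/9 = -64/9 + n)
(-13*30 - 12) - U(-195) = (-13*30 - 12) - (-64/9 - 195) = (-390 - 12) - 1*(-1819/9) = -402 + 1819/9 = -1799/9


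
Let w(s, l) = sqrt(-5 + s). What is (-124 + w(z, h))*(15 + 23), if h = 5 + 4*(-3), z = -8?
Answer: -4712 + 38*I*sqrt(13) ≈ -4712.0 + 137.01*I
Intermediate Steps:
h = -7 (h = 5 - 12 = -7)
(-124 + w(z, h))*(15 + 23) = (-124 + sqrt(-5 - 8))*(15 + 23) = (-124 + sqrt(-13))*38 = (-124 + I*sqrt(13))*38 = -4712 + 38*I*sqrt(13)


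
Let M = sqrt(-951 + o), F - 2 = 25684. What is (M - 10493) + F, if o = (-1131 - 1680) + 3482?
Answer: 15193 + 2*I*sqrt(70) ≈ 15193.0 + 16.733*I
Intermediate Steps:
F = 25686 (F = 2 + 25684 = 25686)
o = 671 (o = -2811 + 3482 = 671)
M = 2*I*sqrt(70) (M = sqrt(-951 + 671) = sqrt(-280) = 2*I*sqrt(70) ≈ 16.733*I)
(M - 10493) + F = (2*I*sqrt(70) - 10493) + 25686 = (-10493 + 2*I*sqrt(70)) + 25686 = 15193 + 2*I*sqrt(70)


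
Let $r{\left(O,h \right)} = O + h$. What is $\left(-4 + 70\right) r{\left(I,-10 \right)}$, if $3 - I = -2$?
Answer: $-330$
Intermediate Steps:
$I = 5$ ($I = 3 - -2 = 3 + 2 = 5$)
$\left(-4 + 70\right) r{\left(I,-10 \right)} = \left(-4 + 70\right) \left(5 - 10\right) = 66 \left(-5\right) = -330$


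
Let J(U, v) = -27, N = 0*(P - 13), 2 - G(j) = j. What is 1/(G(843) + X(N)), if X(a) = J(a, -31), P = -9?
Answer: -1/868 ≈ -0.0011521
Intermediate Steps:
G(j) = 2 - j
N = 0 (N = 0*(-9 - 13) = 0*(-22) = 0)
X(a) = -27
1/(G(843) + X(N)) = 1/((2 - 1*843) - 27) = 1/((2 - 843) - 27) = 1/(-841 - 27) = 1/(-868) = -1/868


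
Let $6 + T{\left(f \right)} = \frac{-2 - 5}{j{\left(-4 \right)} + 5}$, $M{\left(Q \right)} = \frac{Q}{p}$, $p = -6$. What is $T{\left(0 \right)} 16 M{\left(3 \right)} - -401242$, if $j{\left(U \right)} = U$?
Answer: $401346$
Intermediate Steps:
$M{\left(Q \right)} = - \frac{Q}{6}$ ($M{\left(Q \right)} = \frac{Q}{-6} = Q \left(- \frac{1}{6}\right) = - \frac{Q}{6}$)
$T{\left(f \right)} = -13$ ($T{\left(f \right)} = -6 + \frac{-2 - 5}{-4 + 5} = -6 - \frac{7}{1} = -6 - 7 = -13$)
$T{\left(0 \right)} 16 M{\left(3 \right)} - -401242 = \left(-13\right) 16 \left(\left(- \frac{1}{6}\right) 3\right) - -401242 = \left(-208\right) \left(- \frac{1}{2}\right) + 401242 = 104 + 401242 = 401346$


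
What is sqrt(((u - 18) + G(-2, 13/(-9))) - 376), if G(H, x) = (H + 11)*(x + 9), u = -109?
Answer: I*sqrt(435) ≈ 20.857*I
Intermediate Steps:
G(H, x) = (9 + x)*(11 + H) (G(H, x) = (11 + H)*(9 + x) = (9 + x)*(11 + H))
sqrt(((u - 18) + G(-2, 13/(-9))) - 376) = sqrt(((-109 - 18) + (99 + 9*(-2) + 11*(13/(-9)) - 26/(-9))) - 376) = sqrt((-127 + (99 - 18 + 11*(13*(-1/9)) - 26*(-1)/9)) - 376) = sqrt((-127 + (99 - 18 + 11*(-13/9) - 2*(-13/9))) - 376) = sqrt((-127 + (99 - 18 - 143/9 + 26/9)) - 376) = sqrt((-127 + 68) - 376) = sqrt(-59 - 376) = sqrt(-435) = I*sqrt(435)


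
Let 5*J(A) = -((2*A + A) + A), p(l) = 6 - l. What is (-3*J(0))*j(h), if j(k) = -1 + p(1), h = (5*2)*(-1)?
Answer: 0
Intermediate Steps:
h = -10 (h = 10*(-1) = -10)
j(k) = 4 (j(k) = -1 + (6 - 1*1) = -1 + (6 - 1) = -1 + 5 = 4)
J(A) = -4*A/5 (J(A) = (-((2*A + A) + A))/5 = (-(3*A + A))/5 = (-4*A)/5 = -4*A/5)
(-3*J(0))*j(h) = -(-12)*0/5*4 = -3*0*4 = 0*4 = 0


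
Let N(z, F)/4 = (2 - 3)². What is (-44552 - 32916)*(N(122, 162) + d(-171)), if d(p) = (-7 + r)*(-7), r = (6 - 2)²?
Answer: 4570612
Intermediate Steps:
N(z, F) = 4 (N(z, F) = 4*(2 - 3)² = 4*(-1)² = 4*1 = 4)
r = 16 (r = 4² = 16)
d(p) = -63 (d(p) = (-7 + 16)*(-7) = 9*(-7) = -63)
(-44552 - 32916)*(N(122, 162) + d(-171)) = (-44552 - 32916)*(4 - 63) = -77468*(-59) = 4570612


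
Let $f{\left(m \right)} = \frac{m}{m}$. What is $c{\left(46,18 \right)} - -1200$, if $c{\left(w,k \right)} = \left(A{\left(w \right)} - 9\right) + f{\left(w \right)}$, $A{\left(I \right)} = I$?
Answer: $1238$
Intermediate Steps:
$f{\left(m \right)} = 1$
$c{\left(w,k \right)} = -8 + w$ ($c{\left(w,k \right)} = \left(w - 9\right) + 1 = \left(-9 + w\right) + 1 = -8 + w$)
$c{\left(46,18 \right)} - -1200 = \left(-8 + 46\right) - -1200 = 38 + 1200 = 1238$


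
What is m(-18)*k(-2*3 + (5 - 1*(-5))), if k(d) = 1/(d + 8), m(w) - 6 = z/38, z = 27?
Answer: 85/152 ≈ 0.55921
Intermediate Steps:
m(w) = 255/38 (m(w) = 6 + 27/38 = 255/38)
k(d) = 1/(8 + d)
m(-18)*k(-2*3 + (5 - 1*(-5))) = 255/(38*(8 + (-2*3 + (5 - 1*(-5))))) = 255/(38*(8 + (-6 + (5 + 5)))) = 255/(38*(8 + (-6 + 10))) = 255/(38*(8 + 4)) = (255/38)/12 = (255/38)*(1/12) = 85/152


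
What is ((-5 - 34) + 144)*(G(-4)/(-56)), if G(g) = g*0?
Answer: 0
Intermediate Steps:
G(g) = 0
((-5 - 34) + 144)*(G(-4)/(-56)) = ((-5 - 34) + 144)*(0/(-56)) = (-39 + 144)*(0*(-1/56)) = 105*0 = 0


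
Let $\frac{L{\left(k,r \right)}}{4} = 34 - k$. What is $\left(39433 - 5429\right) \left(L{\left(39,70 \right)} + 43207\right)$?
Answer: $1468530748$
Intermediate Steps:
$L{\left(k,r \right)} = 136 - 4 k$ ($L{\left(k,r \right)} = 4 \left(34 - k\right) = 136 - 4 k$)
$\left(39433 - 5429\right) \left(L{\left(39,70 \right)} + 43207\right) = \left(39433 - 5429\right) \left(\left(136 - 156\right) + 43207\right) = \left(39433 - 5429\right) \left(-20 + 43207\right) = 34004 \cdot 43187 = 1468530748$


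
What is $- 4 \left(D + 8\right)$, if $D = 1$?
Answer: $-36$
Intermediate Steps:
$- 4 \left(D + 8\right) = - 4 \left(1 + 8\right) = \left(-4\right) 9 = -36$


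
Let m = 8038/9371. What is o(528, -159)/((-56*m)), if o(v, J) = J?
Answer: 1489989/450128 ≈ 3.3101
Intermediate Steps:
m = 8038/9371 (m = 8038*(1/9371) = 8038/9371 ≈ 0.85775)
o(528, -159)/((-56*m)) = -159/((-56*8038/9371)) = -159/(-450128/9371) = -159*(-9371/450128) = 1489989/450128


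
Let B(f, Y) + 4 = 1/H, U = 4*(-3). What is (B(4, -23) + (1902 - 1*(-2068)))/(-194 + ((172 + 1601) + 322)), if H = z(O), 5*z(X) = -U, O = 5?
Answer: 47597/22812 ≈ 2.0865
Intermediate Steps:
U = -12
z(X) = 12/5 (z(X) = (-1*(-12))/5 = (⅕)*12 = 12/5)
H = 12/5 ≈ 2.4000
B(f, Y) = -43/12 (B(f, Y) = -4 + 1/(12/5) = -4 + 5/12 = -43/12)
(B(4, -23) + (1902 - 1*(-2068)))/(-194 + ((172 + 1601) + 322)) = (-43/12 + (1902 - 1*(-2068)))/(-194 + ((172 + 1601) + 322)) = (-43/12 + (1902 + 2068))/(-194 + (1773 + 322)) = (-43/12 + 3970)/(-194 + 2095) = (47597/12)/1901 = (47597/12)*(1/1901) = 47597/22812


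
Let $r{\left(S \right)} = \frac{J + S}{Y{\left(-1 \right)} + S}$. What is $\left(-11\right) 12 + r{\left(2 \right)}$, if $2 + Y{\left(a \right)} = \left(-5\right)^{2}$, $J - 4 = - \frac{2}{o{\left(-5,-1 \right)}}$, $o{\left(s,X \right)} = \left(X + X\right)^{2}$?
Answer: $- \frac{6589}{50} \approx -131.78$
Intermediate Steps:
$o{\left(s,X \right)} = 4 X^{2}$ ($o{\left(s,X \right)} = \left(2 X\right)^{2} = 4 X^{2}$)
$J = \frac{7}{2}$ ($J = 4 - \frac{2}{4 \left(-1\right)^{2}} = 4 - \frac{2}{4 \cdot 1} = 4 - \frac{2}{4} = 4 - \frac{1}{2} = \frac{7}{2} \approx 3.5$)
$Y{\left(a \right)} = 23$ ($Y{\left(a \right)} = -2 + \left(-5\right)^{2} = -2 + 25 = 23$)
$r{\left(S \right)} = \frac{\frac{7}{2} + S}{23 + S}$
$\left(-11\right) 12 + r{\left(2 \right)} = \left(-11\right) 12 + \frac{\frac{7}{2} + 2}{23 + 2} = -132 + \frac{1}{25} \cdot \frac{11}{2} = -132 + \frac{11}{50} = - \frac{6589}{50}$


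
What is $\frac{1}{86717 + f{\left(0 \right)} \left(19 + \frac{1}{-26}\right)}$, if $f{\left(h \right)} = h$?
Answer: $\frac{1}{86717} \approx 1.1532 \cdot 10^{-5}$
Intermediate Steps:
$\frac{1}{86717 + f{\left(0 \right)} \left(19 + \frac{1}{-26}\right)} = \frac{1}{86717 + 0 \left(19 + \frac{1}{-26}\right)} = \frac{1}{86717 + 0 \left(19 - \frac{1}{26}\right)} = \frac{1}{86717 + 0 \cdot \frac{493}{26}} = \frac{1}{86717 + 0} = \frac{1}{86717}$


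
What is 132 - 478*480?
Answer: -229308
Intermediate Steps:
132 - 478*480 = 132 - 229440 = -229308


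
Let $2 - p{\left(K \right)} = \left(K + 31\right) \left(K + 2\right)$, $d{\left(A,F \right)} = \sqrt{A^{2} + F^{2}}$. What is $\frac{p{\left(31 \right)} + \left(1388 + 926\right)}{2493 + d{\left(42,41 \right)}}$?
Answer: $\frac{336555}{3105802} - \frac{135 \sqrt{3445}}{3105802} \approx 0.10581$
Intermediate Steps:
$p{\left(K \right)} = 2 - \left(2 + K\right) \left(31 + K\right)$ ($p{\left(K \right)} = 2 - \left(K + 31\right) \left(K + 2\right) = 2 - \left(31 + K\right) \left(2 + K\right) = 2 - \left(2 + K\right) \left(31 + K\right)$)
$\frac{p{\left(31 \right)} + \left(1388 + 926\right)}{2493 + d{\left(42,41 \right)}} = \frac{\left(-60 - 31^{2} - 1023\right) + \left(1388 + 926\right)}{2493 + \sqrt{42^{2} + 41^{2}}} = \frac{\left(-60 - 961 - 1023\right) + 2314}{2493 + \sqrt{1764 + 1681}} = \frac{\left(-60 - 961 - 1023\right) + 2314}{2493 + \sqrt{3445}} = \frac{-2044 + 2314}{2493 + \sqrt{3445}} = \frac{270}{2493 + \sqrt{3445}}$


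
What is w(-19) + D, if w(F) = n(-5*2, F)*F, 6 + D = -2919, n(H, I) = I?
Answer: -2564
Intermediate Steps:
D = -2925 (D = -6 - 2919 = -2925)
w(F) = F² (w(F) = F*F = F²)
w(-19) + D = (-19)² - 2925 = 361 - 2925 = -2564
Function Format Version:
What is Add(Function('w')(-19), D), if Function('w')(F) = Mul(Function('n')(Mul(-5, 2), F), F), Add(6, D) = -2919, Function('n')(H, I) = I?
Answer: -2564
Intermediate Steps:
D = -2925 (D = Add(-6, -2919) = -2925)
Function('w')(F) = Pow(F, 2) (Function('w')(F) = Mul(F, F) = Pow(F, 2))
Add(Function('w')(-19), D) = Add(Pow(-19, 2), -2925) = Add(361, -2925) = -2564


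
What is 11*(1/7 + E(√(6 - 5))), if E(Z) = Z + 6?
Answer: 550/7 ≈ 78.571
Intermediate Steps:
E(Z) = 6 + Z
11*(1/7 + E(√(6 - 5))) = 11*(1/7 + (6 + √(6 - 5))) = 11*(⅐ + (6 + √1)) = 11*(⅐ + (6 + 1)) = 11*(⅐ + 7) = 11*(50/7) = 550/7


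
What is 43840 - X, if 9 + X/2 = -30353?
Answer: 104564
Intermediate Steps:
X = -60724 (X = -18 + 2*(-30353) = -18 - 60706 = -60724)
43840 - X = 43840 - 1*(-60724) = 43840 + 60724 = 104564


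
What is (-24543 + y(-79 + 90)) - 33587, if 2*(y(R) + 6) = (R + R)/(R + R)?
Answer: -116271/2 ≈ -58136.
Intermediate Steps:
y(R) = -11/2 (y(R) = -6 + ((R + R)/(R + R))/2 = -6 + ((2*R)/((2*R)))/2 = -6 + ((2*R)*(1/(2*R)))/2 = -6 + (½)*1 = -6 + ½ = -11/2)
(-24543 + y(-79 + 90)) - 33587 = (-24543 - 11/2) - 33587 = -49097/2 - 33587 = -116271/2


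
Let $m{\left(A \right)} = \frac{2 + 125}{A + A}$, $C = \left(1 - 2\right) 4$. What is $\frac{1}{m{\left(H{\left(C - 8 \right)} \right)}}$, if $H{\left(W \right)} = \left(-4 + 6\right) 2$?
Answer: $\frac{8}{127} \approx 0.062992$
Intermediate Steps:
$C = -4$ ($C = \left(-1\right) 4 = -4$)
$H{\left(W \right)} = 4$ ($H{\left(W \right)} = 2 \cdot 2 = 4$)
$m{\left(A \right)} = \frac{127}{2 A}$
$\frac{1}{m{\left(H{\left(C - 8 \right)} \right)}} = \frac{1}{\frac{127}{2} \cdot \frac{1}{4}} = \frac{1}{\frac{127}{8}} = \frac{8}{127}$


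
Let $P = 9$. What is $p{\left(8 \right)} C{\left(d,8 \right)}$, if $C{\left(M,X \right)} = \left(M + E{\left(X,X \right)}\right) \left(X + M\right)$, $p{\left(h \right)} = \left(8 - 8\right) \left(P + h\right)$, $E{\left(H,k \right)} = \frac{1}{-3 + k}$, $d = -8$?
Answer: $0$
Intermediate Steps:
$p{\left(h \right)} = 0$ ($p{\left(h \right)} = \left(8 - 8\right) \left(9 + h\right) = 0 \left(9 + h\right) = 0$)
$C{\left(M,X \right)} = \left(M + X\right) \left(M + \frac{1}{-3 + X}\right)$ ($C{\left(M,X \right)} = \left(M + \frac{1}{-3 + X}\right) \left(X + M\right) = \left(M + \frac{1}{-3 + X}\right) \left(M + X\right) = \left(M + X\right) \left(M + \frac{1}{-3 + X}\right)$)
$p{\left(8 \right)} C{\left(d,8 \right)} = 0 \frac{-8 + 8 - 8 \left(-3 + 8\right) \left(-8 + 8\right)}{-3 + 8} = 0 \frac{-8 + 8 - 40 \cdot 0}{5} = 0 \frac{-8 + 8 + 0}{5} = 0 \cdot \frac{1}{5} \cdot 0 = 0 \cdot 0 = 0$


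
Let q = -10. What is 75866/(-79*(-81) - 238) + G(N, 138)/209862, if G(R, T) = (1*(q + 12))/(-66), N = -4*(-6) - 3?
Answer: 525405880075/42667672806 ≈ 12.314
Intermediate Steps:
N = 21 (N = 24 - 3 = 21)
G(R, T) = -1/33 (G(R, T) = (1*(-10 + 12))/(-66) = (1*2)*(-1/66) = 2*(-1/66) = -1/33)
75866/(-79*(-81) - 238) + G(N, 138)/209862 = 75866/(-79*(-81) - 238) - 1/33/209862 = 75866/(6399 - 238) - 1/33*1/209862 = 75866/6161 - 1/6925446 = 525405880075/42667672806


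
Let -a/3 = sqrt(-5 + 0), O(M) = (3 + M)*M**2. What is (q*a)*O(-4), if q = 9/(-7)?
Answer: -432*I*sqrt(5)/7 ≈ -138.0*I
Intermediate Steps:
q = -9/7 (q = 9*(-1/7) = -9/7 ≈ -1.2857)
O(M) = M**2*(3 + M)
a = -3*I*sqrt(5) (a = -3*sqrt(-5 + 0) = -3*I*sqrt(5) ≈ -6.7082*I)
(q*a)*O(-4) = (-(-27)*I*sqrt(5)/7)*((-4)**2*(3 - 4)) = (27*I*sqrt(5)/7)*(16*(-1)) = (27*I*sqrt(5)/7)*(-16) = -432*I*sqrt(5)/7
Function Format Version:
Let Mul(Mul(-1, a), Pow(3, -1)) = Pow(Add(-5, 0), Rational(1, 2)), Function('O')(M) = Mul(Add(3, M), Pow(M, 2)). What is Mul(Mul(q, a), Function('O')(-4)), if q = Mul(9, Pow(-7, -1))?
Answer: Mul(Rational(-432, 7), I, Pow(5, Rational(1, 2))) ≈ Mul(-138.00, I)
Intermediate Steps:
q = Rational(-9, 7) (q = Mul(9, Rational(-1, 7)) = Rational(-9, 7) ≈ -1.2857)
Function('O')(M) = Mul(Pow(M, 2), Add(3, M))
a = Mul(-3, I, Pow(5, Rational(1, 2))) (a = Mul(-3, Pow(Add(-5, 0), Rational(1, 2))) = Mul(-3, Pow(-5, Rational(1, 2))) = Mul(-3, Mul(I, Pow(5, Rational(1, 2)))) = Mul(-3, I, Pow(5, Rational(1, 2))) ≈ Mul(-6.7082, I))
Mul(Mul(q, a), Function('O')(-4)) = Mul(Mul(Rational(-9, 7), Mul(-3, I, Pow(5, Rational(1, 2)))), Mul(Pow(-4, 2), Add(3, -4))) = Mul(Mul(Rational(27, 7), I, Pow(5, Rational(1, 2))), Mul(16, -1)) = Mul(Mul(Rational(27, 7), I, Pow(5, Rational(1, 2))), -16) = Mul(Rational(-432, 7), I, Pow(5, Rational(1, 2)))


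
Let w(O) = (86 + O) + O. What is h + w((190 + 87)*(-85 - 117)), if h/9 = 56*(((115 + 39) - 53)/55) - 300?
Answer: -6247806/55 ≈ -1.1360e+5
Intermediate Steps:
w(O) = 86 + 2*O
h = -97596/55 (h = 9*(56*(((115 + 39) - 53)/55) - 300) = 9*(56*((154 - 53)*(1/55)) - 300) = 9*(56*(101*(1/55)) - 300) = 9*(56*(101/55) - 300) = 9*(5656/55 - 300) = 9*(-10844/55) = -97596/55 ≈ -1774.5)
h + w((190 + 87)*(-85 - 117)) = -97596/55 + (86 + 2*((190 + 87)*(-85 - 117))) = -97596/55 + (86 + 2*(277*(-202))) = -97596/55 + (86 + 2*(-55954)) = -97596/55 + (86 - 111908) = -97596/55 - 111822 = -6247806/55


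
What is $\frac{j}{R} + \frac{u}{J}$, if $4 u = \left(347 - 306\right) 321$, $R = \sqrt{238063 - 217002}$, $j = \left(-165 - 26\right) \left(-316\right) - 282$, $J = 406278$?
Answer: $\frac{4387}{541704} + \frac{60074 \sqrt{21061}}{21061} \approx 413.96$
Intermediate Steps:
$j = 60074$ ($j = \left(-165 - 26\right) \left(-316\right) - 282 = \left(-191\right) \left(-316\right) - 282 = 60356 - 282 = 60074$)
$R = \sqrt{21061} \approx 145.12$
$u = \frac{13161}{4}$ ($u = \frac{\left(347 - 306\right) 321}{4} = \frac{41 \cdot 321}{4} = \frac{1}{4} \cdot 13161 = \frac{13161}{4} \approx 3290.3$)
$\frac{j}{R} + \frac{u}{J} = \frac{60074}{\sqrt{21061}} + \frac{13161}{4 \cdot 406278} = 60074 \frac{\sqrt{21061}}{21061} + \frac{13161}{4} \cdot \frac{1}{406278} = \frac{60074 \sqrt{21061}}{21061} + \frac{4387}{541704} = \frac{4387}{541704} + \frac{60074 \sqrt{21061}}{21061}$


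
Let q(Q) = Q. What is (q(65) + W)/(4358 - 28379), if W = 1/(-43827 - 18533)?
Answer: -1351133/499316520 ≈ -0.0027060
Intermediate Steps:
W = -1/62360 (W = 1/(-62360) = -1/62360 ≈ -1.6036e-5)
(q(65) + W)/(4358 - 28379) = (65 - 1/62360)/(4358 - 28379) = (4053399/62360)/(-24021) = (4053399/62360)*(-1/24021) = -1351133/499316520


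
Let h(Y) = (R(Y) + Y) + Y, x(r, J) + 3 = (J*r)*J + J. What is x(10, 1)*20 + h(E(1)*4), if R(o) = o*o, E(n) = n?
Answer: 184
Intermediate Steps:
R(o) = o²
x(r, J) = -3 + J + r*J² (x(r, J) = -3 + ((J*r)*J + J) = -3 + (r*J² + J) = -3 + (J + r*J²) = -3 + J + r*J²)
h(Y) = Y² + 2*Y (h(Y) = (Y² + Y) + Y = (Y + Y²) + Y = Y² + 2*Y)
x(10, 1)*20 + h(E(1)*4) = (-3 + 1 + 10*1²)*20 + (1*4)*(2 + 1*4) = (-3 + 1 + 10*1)*20 + 4*(2 + 4) = (-3 + 1 + 10)*20 + 4*6 = 8*20 + 24 = 160 + 24 = 184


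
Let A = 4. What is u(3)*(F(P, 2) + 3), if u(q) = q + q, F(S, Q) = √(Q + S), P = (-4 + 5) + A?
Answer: 18 + 6*√7 ≈ 33.875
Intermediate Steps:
P = 5 (P = (-4 + 5) + 4 = 1 + 4 = 5)
u(q) = 2*q
u(3)*(F(P, 2) + 3) = (2*3)*(√(2 + 5) + 3) = 6*(√7 + 3) = 6*(3 + √7) = 18 + 6*√7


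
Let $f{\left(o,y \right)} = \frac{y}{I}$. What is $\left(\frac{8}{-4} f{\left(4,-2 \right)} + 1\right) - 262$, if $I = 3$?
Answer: $- \frac{779}{3} \approx -259.67$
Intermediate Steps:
$f{\left(o,y \right)} = \frac{y}{3}$
$\left(\frac{8}{-4} f{\left(4,-2 \right)} + 1\right) - 262 = \left(\frac{8}{-4} \cdot \frac{1}{3} \left(-2\right) + 1\right) - 262 = \left(8 \left(- \frac{1}{4}\right) \left(- \frac{2}{3}\right) + 1\right) - 262 = \left(\left(-2\right) \left(- \frac{2}{3}\right) + 1\right) - 262 = \left(\frac{4}{3} + 1\right) - 262 = \frac{7}{3} - 262 = - \frac{779}{3}$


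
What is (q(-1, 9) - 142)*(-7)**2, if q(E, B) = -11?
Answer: -7497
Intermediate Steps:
(q(-1, 9) - 142)*(-7)**2 = (-11 - 142)*(-7)**2 = -153*49 = -7497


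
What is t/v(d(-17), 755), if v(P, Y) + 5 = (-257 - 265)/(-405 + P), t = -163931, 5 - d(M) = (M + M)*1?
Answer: 9999791/218 ≈ 45871.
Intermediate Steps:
d(M) = 5 - 2*M (d(M) = 5 - (M + M) = 5 - 2*M)
v(P, Y) = -5 - 522/(-405 + P) (v(P, Y) = -5 + (-257 - 265)/(-405 + P) = -5 - 522/(-405 + P))
t/v(d(-17), 755) = -163931*(-405 + (5 - 2*(-17)))/(1503 - 5*(5 - 2*(-17))) = -163931*(-405 + (5 + 34))/(1503 - 5*(5 + 34)) = -163931*(-405 + 39)/(1503 - 5*39) = -163931*(-366/(1503 - 195)) = -163931/((-1/366*1308)) = -163931/(-218/61) = -163931*(-61/218) = 9999791/218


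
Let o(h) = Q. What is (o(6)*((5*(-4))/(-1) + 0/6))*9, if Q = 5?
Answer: 900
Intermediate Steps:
o(h) = 5
(o(6)*((5*(-4))/(-1) + 0/6))*9 = (5*((5*(-4))/(-1) + 0/6))*9 = (5*(-20*(-1) + 0*(1/6)))*9 = (5*(20 + 0))*9 = (5*20)*9 = 100*9 = 900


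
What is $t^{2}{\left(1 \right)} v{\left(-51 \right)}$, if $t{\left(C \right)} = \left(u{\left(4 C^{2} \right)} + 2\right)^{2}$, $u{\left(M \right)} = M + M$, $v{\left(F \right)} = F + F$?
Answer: $-1020000$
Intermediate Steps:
$v{\left(F \right)} = 2 F$
$u{\left(M \right)} = 2 M$
$t{\left(C \right)} = \left(2 + 8 C^{2}\right)^{2}$ ($t{\left(C \right)} = \left(2 \cdot 4 C^{2} + 2\right)^{2} = \left(8 C^{2} + 2\right)^{2} = \left(2 + 8 C^{2}\right)^{2}$)
$t^{2}{\left(1 \right)} v{\left(-51 \right)} = \left(4 \left(1 + 4 \cdot 1^{2}\right)^{2}\right)^{2} \cdot 2 \left(-51\right) = \left(4 \left(1 + 4 \cdot 1\right)^{2}\right)^{2} \left(-102\right) = \left(4 \left(1 + 4\right)^{2}\right)^{2} \left(-102\right) = \left(4 \cdot 5^{2}\right)^{2} \left(-102\right) = \left(4 \cdot 25\right)^{2} \left(-102\right) = 100^{2} \left(-102\right) = 10000 \left(-102\right) = -1020000$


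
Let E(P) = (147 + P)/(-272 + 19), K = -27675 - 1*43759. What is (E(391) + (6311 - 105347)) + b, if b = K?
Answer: -43129448/253 ≈ -1.7047e+5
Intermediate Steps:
K = -71434 (K = -27675 - 43759 = -71434)
b = -71434
E(P) = -147/253 - P/253 (E(P) = (147 + P)/(-253) = (147 + P)*(-1/253) = -147/253 - P/253)
(E(391) + (6311 - 105347)) + b = ((-147/253 - 1/253*391) + (6311 - 105347)) - 71434 = ((-147/253 - 17/11) - 99036) - 71434 = (-538/253 - 99036) - 71434 = -25056646/253 - 71434 = -43129448/253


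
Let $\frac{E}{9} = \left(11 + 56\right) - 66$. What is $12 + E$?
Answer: $21$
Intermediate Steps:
$E = 9$ ($E = 9 \left(\left(11 + 56\right) - 66\right) = 9 \left(67 - 66\right) = 9 \cdot 1 = 9$)
$12 + E = 12 + 9 = 21$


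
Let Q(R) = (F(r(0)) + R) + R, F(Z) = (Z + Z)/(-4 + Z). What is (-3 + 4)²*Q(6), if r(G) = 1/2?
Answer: 82/7 ≈ 11.714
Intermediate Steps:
r(G) = ½
F(Z) = 2*Z/(-4 + Z) (F(Z) = (2*Z)/(-4 + Z) = 2*Z/(-4 + Z))
Q(R) = -2/7 + 2*R (Q(R) = (2*(½)/(-4 + ½) + R) + R = (2*(½)/(-7/2) + R) + R = (2*(½)*(-2/7) + R) + R = (-2/7 + R) + R = -2/7 + 2*R)
(-3 + 4)²*Q(6) = (-3 + 4)²*(-2/7 + 2*6) = 1²*(-2/7 + 12) = 1*(82/7) = 82/7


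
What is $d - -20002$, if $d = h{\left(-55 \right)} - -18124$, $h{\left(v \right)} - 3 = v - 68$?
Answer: $38006$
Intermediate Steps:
$h{\left(v \right)} = -65 + v$ ($h{\left(v \right)} = 3 + \left(v - 68\right) = 3 + \left(-68 + v\right) = -65 + v$)
$d = 18004$ ($d = \left(-65 - 55\right) - -18124 = -120 + 18124 = 18004$)
$d - -20002 = 18004 - -20002 = 18004 + \left(-3611 + 23613\right) = 18004 + 20002 = 38006$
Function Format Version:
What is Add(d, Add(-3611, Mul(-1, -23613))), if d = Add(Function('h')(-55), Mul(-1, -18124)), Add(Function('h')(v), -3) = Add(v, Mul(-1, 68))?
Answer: 38006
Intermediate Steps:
Function('h')(v) = Add(-65, v) (Function('h')(v) = Add(3, Add(v, Mul(-1, 68))) = Add(3, Add(v, -68)) = Add(3, Add(-68, v)) = Add(-65, v))
d = 18004 (d = Add(Add(-65, -55), Mul(-1, -18124)) = Add(-120, 18124) = 18004)
Add(d, Add(-3611, Mul(-1, -23613))) = Add(18004, Add(-3611, Mul(-1, -23613))) = Add(18004, Add(-3611, 23613)) = Add(18004, 20002) = 38006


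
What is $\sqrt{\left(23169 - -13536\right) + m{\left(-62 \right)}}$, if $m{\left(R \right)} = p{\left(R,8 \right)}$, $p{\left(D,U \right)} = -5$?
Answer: $10 \sqrt{367} \approx 191.57$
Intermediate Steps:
$m{\left(R \right)} = -5$
$\sqrt{\left(23169 - -13536\right) + m{\left(-62 \right)}} = \sqrt{\left(23169 - -13536\right) - 5} = \sqrt{\left(23169 + 13536\right) - 5} = \sqrt{36705 - 5} = \sqrt{36700} = 10 \sqrt{367}$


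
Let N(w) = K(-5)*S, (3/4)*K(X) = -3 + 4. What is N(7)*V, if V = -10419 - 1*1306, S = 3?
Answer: -46900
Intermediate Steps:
K(X) = 4/3 (K(X) = 4*(-3 + 4)/3 = (4/3)*1 = 4/3)
N(w) = 4 (N(w) = (4/3)*3 = 4)
V = -11725 (V = -10419 - 1306 = -11725)
N(7)*V = 4*(-11725) = -46900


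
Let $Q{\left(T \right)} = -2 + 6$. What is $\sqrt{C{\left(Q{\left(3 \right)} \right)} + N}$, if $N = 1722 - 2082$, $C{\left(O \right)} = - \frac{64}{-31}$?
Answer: $\frac{2 i \sqrt{85994}}{31} \approx 18.919 i$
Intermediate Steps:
$Q{\left(T \right)} = 4$
$C{\left(O \right)} = \frac{64}{31}$ ($C{\left(O \right)} = \left(-64\right) \left(- \frac{1}{31}\right) = \frac{64}{31}$)
$N = -360$
$\sqrt{C{\left(Q{\left(3 \right)} \right)} + N} = \sqrt{\frac{64}{31} - 360} = \sqrt{- \frac{11096}{31}} = \frac{2 i \sqrt{85994}}{31}$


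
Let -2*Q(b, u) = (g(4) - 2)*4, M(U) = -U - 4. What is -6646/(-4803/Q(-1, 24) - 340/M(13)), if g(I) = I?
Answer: -26584/4883 ≈ -5.4442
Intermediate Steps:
M(U) = -4 - U
Q(b, u) = -4 (Q(b, u) = -(4 - 2)*4/2 = -4)
-6646/(-4803/Q(-1, 24) - 340/M(13)) = -6646/(-4803/(-4) - 340/(-4 - 1*13)) = -6646/(-4803*(-¼) - 340/(-4 - 13)) = -6646/(4803/4 - 340/(-17)) = -6646/(4803/4 - 340*(-1/17)) = -6646/(4803/4 + 20) = -6646/4883/4 = -6646*4/4883 = -26584/4883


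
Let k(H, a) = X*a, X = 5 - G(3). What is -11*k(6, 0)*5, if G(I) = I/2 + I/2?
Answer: 0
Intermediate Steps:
G(I) = I (G(I) = I*(½) + I*(½) = I/2 + I/2 = I)
X = 2 (X = 5 - 1*3 = 5 - 3 = 2)
k(H, a) = 2*a
-11*k(6, 0)*5 = -22*0*5 = -11*0*5 = 0*5 = 0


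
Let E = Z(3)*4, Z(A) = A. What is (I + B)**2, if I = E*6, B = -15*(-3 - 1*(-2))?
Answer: 7569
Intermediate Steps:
B = 15 (B = -15*(-3 + 2) = -15*(-1) = 15)
E = 12 (E = 3*4 = 12)
I = 72 (I = 12*6 = 72)
(I + B)**2 = (72 + 15)**2 = 87**2 = 7569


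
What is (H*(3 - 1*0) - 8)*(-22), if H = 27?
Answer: -1606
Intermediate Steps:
(H*(3 - 1*0) - 8)*(-22) = (27*(3 - 1*0) - 8)*(-22) = (27*(3 + 0) - 8)*(-22) = (27*3 - 8)*(-22) = (81 - 8)*(-22) = 73*(-22) = -1606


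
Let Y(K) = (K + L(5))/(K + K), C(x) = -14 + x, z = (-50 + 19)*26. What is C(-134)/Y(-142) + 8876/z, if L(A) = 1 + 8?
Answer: -17529150/53599 ≈ -327.04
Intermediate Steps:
z = -806 (z = -31*26 = -806)
L(A) = 9
Y(K) = (9 + K)/(2*K) (Y(K) = (K + 9)/(K + K) = (9 + K)/((2*K)) = (9 + K)*(1/(2*K)) = (9 + K)/(2*K))
C(-134)/Y(-142) + 8876/z = (-14 - 134)/(((½)*(9 - 142)/(-142))) + 8876/(-806) = -148/((½)*(-1/142)*(-133)) + 8876*(-1/806) = -148/133/284 - 4438/403 = -148*284/133 - 4438/403 = -42032/133 - 4438/403 = -17529150/53599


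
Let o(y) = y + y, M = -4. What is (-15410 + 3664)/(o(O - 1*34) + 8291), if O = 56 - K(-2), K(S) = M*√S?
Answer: -97902910/69472353 + 93968*I*√2/69472353 ≈ -1.4092 + 0.0019129*I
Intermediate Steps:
K(S) = -4*√S
O = 56 + 4*I*√2 (O = 56 - (-4)*√(-2) = 56 - (-4)*I*√2 = 56 + 4*I*√2 ≈ 56.0 + 5.6569*I)
o(y) = 2*y
(-15410 + 3664)/(o(O - 1*34) + 8291) = (-15410 + 3664)/(2*((56 + 4*I*√2) - 1*34) + 8291) = -11746/(2*((56 + 4*I*√2) - 34) + 8291) = -11746/(2*(22 + 4*I*√2) + 8291) = -11746/((44 + 8*I*√2) + 8291) = -11746/(8335 + 8*I*√2)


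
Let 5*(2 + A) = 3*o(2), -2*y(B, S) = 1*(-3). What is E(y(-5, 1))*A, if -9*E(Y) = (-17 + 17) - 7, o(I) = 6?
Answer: 56/45 ≈ 1.2444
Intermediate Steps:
y(B, S) = 3/2 (y(B, S) = -(-3)/2 = -1/2*(-3) = 3/2)
E(Y) = 7/9 (E(Y) = -((-17 + 17) - 7)/9 = -(0 - 7)/9 = -1/9*(-7) = 7/9)
A = 8/5 (A = -2 + (3*6)/5 = -2 + (1/5)*18 = -2 + 18/5 = 8/5 ≈ 1.6000)
E(y(-5, 1))*A = (7/9)*(8/5) = 56/45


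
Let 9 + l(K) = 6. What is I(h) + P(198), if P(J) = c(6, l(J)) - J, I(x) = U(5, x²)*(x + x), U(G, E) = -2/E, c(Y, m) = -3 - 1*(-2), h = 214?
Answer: -21295/107 ≈ -199.02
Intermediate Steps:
l(K) = -3 (l(K) = -9 + 6 = -3)
c(Y, m) = -1 (c(Y, m) = -3 + 2 = -1)
I(x) = -4/x (I(x) = (-2/x²)*(x + x) = (-2/x²)*(2*x) = -4/x)
P(J) = -1 - J
I(h) + P(198) = -4/214 + (-1 - 1*198) = -4*1/214 + (-1 - 198) = -2/107 - 199 = -21295/107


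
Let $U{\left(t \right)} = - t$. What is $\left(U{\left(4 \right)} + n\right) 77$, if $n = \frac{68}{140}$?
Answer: $- \frac{1353}{5} \approx -270.6$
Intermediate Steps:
$n = \frac{17}{35}$ ($n = 68 \cdot \frac{1}{140} = \frac{17}{35} \approx 0.48571$)
$\left(U{\left(4 \right)} + n\right) 77 = \left(\left(-1\right) 4 + \frac{17}{35}\right) 77 = \left(-4 + \frac{17}{35}\right) 77 = \left(- \frac{123}{35}\right) 77 = - \frac{1353}{5}$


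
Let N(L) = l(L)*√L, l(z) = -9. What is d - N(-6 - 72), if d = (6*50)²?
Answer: 90000 + 9*I*√78 ≈ 90000.0 + 79.486*I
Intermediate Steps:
N(L) = -9*√L
d = 90000 (d = 300² = 90000)
d - N(-6 - 72) = 90000 - (-9)*√(-6 - 72) = 90000 - (-9)*√(-78) = 90000 - (-9)*I*√78 = 90000 + 9*I*√78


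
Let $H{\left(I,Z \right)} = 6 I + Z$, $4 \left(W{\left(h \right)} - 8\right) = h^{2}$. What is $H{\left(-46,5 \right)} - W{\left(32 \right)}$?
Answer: $-535$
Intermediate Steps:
$W{\left(h \right)} = 8 + \frac{h^{2}}{4}$
$H{\left(I,Z \right)} = Z + 6 I$
$H{\left(-46,5 \right)} - W{\left(32 \right)} = \left(5 + 6 \left(-46\right)\right) - \left(8 + \frac{32^{2}}{4}\right) = \left(5 - 276\right) - \left(8 + \frac{1}{4} \cdot 1024\right) = -271 - \left(8 + 256\right) = -271 - 264 = -535$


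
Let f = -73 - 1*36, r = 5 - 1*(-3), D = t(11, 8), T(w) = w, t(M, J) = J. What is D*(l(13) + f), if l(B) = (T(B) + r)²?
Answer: 2656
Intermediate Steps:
D = 8
r = 8 (r = 5 + 3 = 8)
l(B) = (8 + B)² (l(B) = (B + 8)² = (8 + B)²)
f = -109 (f = -73 - 36 = -109)
D*(l(13) + f) = 8*((8 + 13)² - 109) = 8*(21² - 109) = 8*(441 - 109) = 8*332 = 2656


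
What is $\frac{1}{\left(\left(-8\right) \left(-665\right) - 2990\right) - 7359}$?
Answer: $- \frac{1}{5029} \approx -0.00019885$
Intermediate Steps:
$\frac{1}{\left(\left(-8\right) \left(-665\right) - 2990\right) - 7359} = \frac{1}{\left(5320 - 2990\right) - 7359} = \frac{1}{2330 - 7359} = \frac{1}{-5029} = - \frac{1}{5029}$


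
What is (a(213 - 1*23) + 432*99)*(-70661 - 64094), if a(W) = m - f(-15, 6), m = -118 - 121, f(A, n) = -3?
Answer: -5731399660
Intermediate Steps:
m = -239
a(W) = -236 (a(W) = -239 - 1*(-3) = -239 + 3 = -236)
(a(213 - 1*23) + 432*99)*(-70661 - 64094) = (-236 + 432*99)*(-70661 - 64094) = (-236 + 42768)*(-134755) = 42532*(-134755) = -5731399660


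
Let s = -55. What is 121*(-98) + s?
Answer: -11913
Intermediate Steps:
121*(-98) + s = 121*(-98) - 55 = -11858 - 55 = -11913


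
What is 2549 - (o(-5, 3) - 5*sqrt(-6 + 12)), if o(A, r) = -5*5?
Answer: 2574 + 5*sqrt(6) ≈ 2586.2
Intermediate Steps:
o(A, r) = -25
2549 - (o(-5, 3) - 5*sqrt(-6 + 12)) = 2549 - (-25 - 5*sqrt(-6 + 12)) = 2549 - (-25 - 5*sqrt(6)) = 2549 + (25 + 5*sqrt(6)) = 2574 + 5*sqrt(6)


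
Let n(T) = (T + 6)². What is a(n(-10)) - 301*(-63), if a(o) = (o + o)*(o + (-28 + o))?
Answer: 19091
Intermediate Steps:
n(T) = (6 + T)²
a(o) = 2*o*(-28 + 2*o) (a(o) = (2*o)*(-28 + 2*o) = 2*o*(-28 + 2*o))
a(n(-10)) - 301*(-63) = 4*(6 - 10)²*(-14 + (6 - 10)²) - 301*(-63) = 4*(-4)²*(-14 + (-4)²) - 1*(-18963) = 4*16*(-14 + 16) + 18963 = 4*16*2 + 18963 = 128 + 18963 = 19091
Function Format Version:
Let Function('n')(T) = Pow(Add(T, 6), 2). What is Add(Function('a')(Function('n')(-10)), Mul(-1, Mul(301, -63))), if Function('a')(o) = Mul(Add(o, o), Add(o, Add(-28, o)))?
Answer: 19091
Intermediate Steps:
Function('n')(T) = Pow(Add(6, T), 2)
Function('a')(o) = Mul(2, o, Add(-28, Mul(2, o))) (Function('a')(o) = Mul(Mul(2, o), Add(-28, Mul(2, o))) = Mul(2, o, Add(-28, Mul(2, o))))
Add(Function('a')(Function('n')(-10)), Mul(-1, Mul(301, -63))) = Add(Mul(4, Pow(Add(6, -10), 2), Add(-14, Pow(Add(6, -10), 2))), Mul(-1, Mul(301, -63))) = Add(Mul(4, Pow(-4, 2), Add(-14, Pow(-4, 2))), Mul(-1, -18963)) = Add(Mul(4, 16, Add(-14, 16)), 18963) = Add(Mul(4, 16, 2), 18963) = Add(128, 18963) = 19091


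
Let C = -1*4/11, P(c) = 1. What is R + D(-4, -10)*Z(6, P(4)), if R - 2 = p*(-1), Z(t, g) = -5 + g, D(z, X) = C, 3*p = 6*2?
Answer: -6/11 ≈ -0.54545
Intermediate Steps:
p = 4 (p = (6*2)/3 = (⅓)*12 = 4)
C = -4/11 (C = -4*1/11 = -4/11 ≈ -0.36364)
D(z, X) = -4/11
R = -2 (R = 2 + 4*(-1) = 2 - 4 = -2)
R + D(-4, -10)*Z(6, P(4)) = -2 - 4*(-5 + 1)/11 = -2 - 4/11*(-4) = -2 + 16/11 = -6/11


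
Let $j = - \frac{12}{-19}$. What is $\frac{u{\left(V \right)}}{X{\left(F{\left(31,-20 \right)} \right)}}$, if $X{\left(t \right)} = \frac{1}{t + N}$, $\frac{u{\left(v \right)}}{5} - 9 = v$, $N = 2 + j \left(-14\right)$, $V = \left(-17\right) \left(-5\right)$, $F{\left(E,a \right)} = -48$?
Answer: $- \frac{489740}{19} \approx -25776.0$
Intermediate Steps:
$j = \frac{12}{19}$ ($j = \left(-12\right) \left(- \frac{1}{19}\right) = \frac{12}{19} \approx 0.63158$)
$V = 85$
$N = - \frac{130}{19}$ ($N = 2 + \frac{12}{19} \left(-14\right) = 2 - \frac{168}{19} = - \frac{130}{19} \approx -6.8421$)
$u{\left(v \right)} = 45 + 5 v$
$X{\left(t \right)} = \frac{1}{- \frac{130}{19} + t}$ ($X{\left(t \right)} = \frac{1}{t - \frac{130}{19}} = \frac{1}{- \frac{130}{19} + t}$)
$\frac{u{\left(V \right)}}{X{\left(F{\left(31,-20 \right)} \right)}} = \frac{45 + 5 \cdot 85}{19 \frac{1}{-130 + 19 \left(-48\right)}} = \frac{45 + 425}{19 \frac{1}{-130 - 912}} = \frac{470}{19 \frac{1}{-1042}} = \frac{470}{19 \left(- \frac{1}{1042}\right)} = \frac{470}{- \frac{19}{1042}} = 470 \left(- \frac{1042}{19}\right) = - \frac{489740}{19}$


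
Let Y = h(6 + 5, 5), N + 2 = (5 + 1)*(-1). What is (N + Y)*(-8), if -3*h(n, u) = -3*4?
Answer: 32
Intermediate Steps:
N = -8 (N = -2 + (5 + 1)*(-1) = -2 + 6*(-1) = -2 - 6 = -8)
h(n, u) = 4 (h(n, u) = -(-1)*4 = -1/3*(-12) = 4)
Y = 4
(N + Y)*(-8) = (-8 + 4)*(-8) = -4*(-8) = 32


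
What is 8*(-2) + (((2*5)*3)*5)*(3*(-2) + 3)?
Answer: -466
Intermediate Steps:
8*(-2) + (((2*5)*3)*5)*(3*(-2) + 3) = -16 + ((10*3)*5)*(-6 + 3) = -16 + (30*5)*(-3) = -16 + 150*(-3) = -16 - 450 = -466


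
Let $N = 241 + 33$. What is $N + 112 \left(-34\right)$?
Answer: $-3534$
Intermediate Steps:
$N = 274$
$N + 112 \left(-34\right) = 274 + 112 \left(-34\right) = 274 - 3808 = -3534$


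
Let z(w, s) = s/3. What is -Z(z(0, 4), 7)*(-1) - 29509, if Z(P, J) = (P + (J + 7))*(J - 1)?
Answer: -29417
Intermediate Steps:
z(w, s) = s/3 (z(w, s) = s*(⅓) = s/3)
Z(P, J) = (-1 + J)*(7 + J + P) (Z(P, J) = (P + (7 + J))*(-1 + J) = (7 + J + P)*(-1 + J) = (-1 + J)*(7 + J + P))
-Z(z(0, 4), 7)*(-1) - 29509 = -(-7 + 7² - 4/3 + 6*7 + 7*((⅓)*4))*(-1) - 29509 = -(-7 + 49 - 1*4/3 + 42 + 7*(4/3))*(-1) - 29509 = -(-7 + 49 - 4/3 + 42 + 28/3)*(-1) - 29509 = -1*92*(-1) - 29509 = -92*(-1) - 29509 = 92 - 29509 = -29417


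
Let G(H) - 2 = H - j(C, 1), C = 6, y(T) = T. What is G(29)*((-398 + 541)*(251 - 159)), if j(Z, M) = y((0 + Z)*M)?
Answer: 328900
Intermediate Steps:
j(Z, M) = M*Z (j(Z, M) = (0 + Z)*M = Z*M = M*Z)
G(H) = -4 + H (G(H) = 2 + (H - 6) = 2 + (-6 + H) = -4 + H)
G(29)*((-398 + 541)*(251 - 159)) = (-4 + 29)*((-398 + 541)*(251 - 159)) = 25*(143*92) = 25*13156 = 328900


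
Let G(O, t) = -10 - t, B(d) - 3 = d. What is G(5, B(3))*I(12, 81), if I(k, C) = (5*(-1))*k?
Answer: 960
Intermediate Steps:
B(d) = 3 + d
I(k, C) = -5*k
G(5, B(3))*I(12, 81) = (-10 - (3 + 3))*(-5*12) = (-10 - 1*6)*(-60) = (-10 - 6)*(-60) = -16*(-60) = 960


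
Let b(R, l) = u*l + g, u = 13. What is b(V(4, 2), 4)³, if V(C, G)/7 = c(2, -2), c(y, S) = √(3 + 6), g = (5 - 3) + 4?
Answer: 195112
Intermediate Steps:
g = 6 (g = 2 + 4 = 6)
c(y, S) = 3 (c(y, S) = √9 = 3)
V(C, G) = 21 (V(C, G) = 7*3 = 21)
b(R, l) = 6 + 13*l (b(R, l) = 13*l + 6 = 6 + 13*l)
b(V(4, 2), 4)³ = (6 + 13*4)³ = (6 + 52)³ = 58³ = 195112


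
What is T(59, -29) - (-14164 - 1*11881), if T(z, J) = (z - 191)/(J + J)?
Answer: 755371/29 ≈ 26047.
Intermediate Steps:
T(z, J) = (-191 + z)/(2*J) (T(z, J) = (-191 + z)/((2*J)) = (-191 + z)*(1/(2*J)) = (-191 + z)/(2*J))
T(59, -29) - (-14164 - 1*11881) = (½)*(-191 + 59)/(-29) - (-14164 - 1*11881) = (½)*(-1/29)*(-132) - (-14164 - 11881) = 66/29 - 1*(-26045) = 66/29 + 26045 = 755371/29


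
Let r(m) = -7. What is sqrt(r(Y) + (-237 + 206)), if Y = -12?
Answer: I*sqrt(38) ≈ 6.1644*I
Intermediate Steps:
sqrt(r(Y) + (-237 + 206)) = sqrt(-7 + (-237 + 206)) = sqrt(-7 - 31) = sqrt(-38) = I*sqrt(38)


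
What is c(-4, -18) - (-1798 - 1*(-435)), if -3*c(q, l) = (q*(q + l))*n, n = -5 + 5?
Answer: 1363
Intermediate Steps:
n = 0
c(q, l) = 0 (c(q, l) = -q*(q + l)*0/3 = -q*(l + q)*0/3 = -⅓*0 = 0)
c(-4, -18) - (-1798 - 1*(-435)) = 0 - (-1798 - 1*(-435)) = 0 - (-1798 + 435) = 0 - 1*(-1363) = 0 + 1363 = 1363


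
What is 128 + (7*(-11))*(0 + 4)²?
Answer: -1104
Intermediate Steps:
128 + (7*(-11))*(0 + 4)² = 128 - 77*4² = 128 - 77*16 = 128 - 1232 = -1104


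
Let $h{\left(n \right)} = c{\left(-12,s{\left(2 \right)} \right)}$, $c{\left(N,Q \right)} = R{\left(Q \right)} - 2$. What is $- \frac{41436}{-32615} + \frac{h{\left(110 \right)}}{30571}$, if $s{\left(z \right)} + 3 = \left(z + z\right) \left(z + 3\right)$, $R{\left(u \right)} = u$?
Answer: $\frac{1267229181}{997073165} \approx 1.2709$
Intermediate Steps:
$s{\left(z \right)} = -3 + 2 z \left(3 + z\right)$ ($s{\left(z \right)} = -3 + \left(z + z\right) \left(z + 3\right) = -3 + 2 z \left(3 + z\right)$)
$c{\left(N,Q \right)} = -2 + Q$ ($c{\left(N,Q \right)} = Q - 2 = -2 + Q$)
$h{\left(n \right)} = 15$ ($h{\left(n \right)} = -2 + \left(-3 + 2 \cdot 2^{2} + 6 \cdot 2\right) = -2 + \left(-3 + 2 \cdot 4 + 12\right) = -2 + \left(-3 + 8 + 12\right) = -2 + 17 = 15$)
$- \frac{41436}{-32615} + \frac{h{\left(110 \right)}}{30571} = - \frac{41436}{-32615} + \frac{15}{30571} = \left(-41436\right) \left(- \frac{1}{32615}\right) + 15 \cdot \frac{1}{30571} = \frac{41436}{32615} + \frac{15}{30571} = \frac{1267229181}{997073165}$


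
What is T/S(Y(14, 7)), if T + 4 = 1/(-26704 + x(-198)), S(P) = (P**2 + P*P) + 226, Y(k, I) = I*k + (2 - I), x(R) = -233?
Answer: -107749/472043988 ≈ -0.00022826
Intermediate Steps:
Y(k, I) = 2 - I + I*k
S(P) = 226 + 2*P**2 (S(P) = (P**2 + P**2) + 226 = 2*P**2 + 226 = 226 + 2*P**2)
T = -107749/26937 (T = -4 + 1/(-26704 - 233) = -4 + 1/(-26937) = -4 - 1/26937 = -107749/26937 ≈ -4.0000)
T/S(Y(14, 7)) = -107749/(26937*(226 + 2*(2 - 1*7 + 7*14)**2)) = -107749/(26937*(226 + 2*(2 - 7 + 98)**2)) = -107749/(26937*(226 + 2*93**2)) = -107749/(26937*(226 + 2*8649)) = -107749/(26937*(226 + 17298)) = -107749/26937/17524 = -107749/26937*1/17524 = -107749/472043988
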